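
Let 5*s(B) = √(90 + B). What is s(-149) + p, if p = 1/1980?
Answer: 1/1980 + I*√59/5 ≈ 0.00050505 + 1.5362*I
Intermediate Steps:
p = 1/1980 ≈ 0.00050505
s(B) = √(90 + B)/5
s(-149) + p = √(90 - 149)/5 + 1/1980 = √(-59)/5 + 1/1980 = (I*√59)/5 + 1/1980 = I*√59/5 + 1/1980 = 1/1980 + I*√59/5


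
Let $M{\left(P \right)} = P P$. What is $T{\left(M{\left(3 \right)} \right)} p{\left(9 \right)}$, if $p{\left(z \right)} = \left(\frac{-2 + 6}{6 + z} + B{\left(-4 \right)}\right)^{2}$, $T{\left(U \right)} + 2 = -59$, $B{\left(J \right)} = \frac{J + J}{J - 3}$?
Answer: $- \frac{1336144}{11025} \approx -121.19$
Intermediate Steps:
$M{\left(P \right)} = P^{2}$
$B{\left(J \right)} = \frac{2 J}{-3 + J}$
$T{\left(U \right)} = -61$ ($T{\left(U \right)} = -2 - 59 = -61$)
$p{\left(z \right)} = \left(\frac{8}{7} + \frac{4}{6 + z}\right)^{2}$ ($p{\left(z \right)} = \left(\frac{-2 + 6}{6 + z} + 2 \left(-4\right) \frac{1}{-3 - 4}\right)^{2} = \left(\frac{4}{6 + z} + 2 \left(-4\right) \frac{1}{-7}\right)^{2} = \left(\frac{4}{6 + z} + 2 \left(-4\right) \left(- \frac{1}{7}\right)\right)^{2} = \left(\frac{4}{6 + z} + \frac{8}{7}\right)^{2} = \left(\frac{8}{7} + \frac{4}{6 + z}\right)^{2}$)
$T{\left(M{\left(3 \right)} \right)} p{\left(9 \right)} = - 61 \frac{16 \left(19 + 2 \cdot 9\right)^{2}}{49 \left(6 + 9\right)^{2}} = - 61 \frac{16 \left(19 + 18\right)^{2}}{49 \cdot 225} = - 61 \cdot \frac{16}{49} \cdot \frac{1}{225} \cdot 37^{2} = - 61 \cdot \frac{16}{49} \cdot \frac{1}{225} \cdot 1369 = \left(-61\right) \frac{21904}{11025} = - \frac{1336144}{11025}$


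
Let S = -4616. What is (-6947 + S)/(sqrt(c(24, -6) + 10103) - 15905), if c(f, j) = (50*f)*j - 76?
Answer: 183909515/252966198 + 11563*sqrt(2827)/252966198 ≈ 0.72944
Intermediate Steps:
c(f, j) = -76 + 50*f*j (c(f, j) = 50*f*j - 76 = -76 + 50*f*j)
(-6947 + S)/(sqrt(c(24, -6) + 10103) - 15905) = (-6947 - 4616)/(sqrt((-76 + 50*24*(-6)) + 10103) - 15905) = -11563/(sqrt((-76 - 7200) + 10103) - 15905) = -11563/(sqrt(-7276 + 10103) - 15905) = -11563/(sqrt(2827) - 15905) = -11563/(-15905 + sqrt(2827))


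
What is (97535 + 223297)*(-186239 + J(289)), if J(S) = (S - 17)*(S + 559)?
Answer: 14250394944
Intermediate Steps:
J(S) = (-17 + S)*(559 + S)
(97535 + 223297)*(-186239 + J(289)) = (97535 + 223297)*(-186239 + (-9503 + 289**2 + 542*289)) = 320832*(-186239 + (-9503 + 83521 + 156638)) = 320832*(-186239 + 230656) = 320832*44417 = 14250394944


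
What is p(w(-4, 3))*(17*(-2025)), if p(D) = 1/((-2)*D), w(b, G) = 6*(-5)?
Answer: -2295/4 ≈ -573.75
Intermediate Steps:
w(b, G) = -30
p(D) = -1/(2*D)
p(w(-4, 3))*(17*(-2025)) = (-½/(-30))*(17*(-2025)) = -½*(-1/30)*(-34425) = (1/60)*(-34425) = -2295/4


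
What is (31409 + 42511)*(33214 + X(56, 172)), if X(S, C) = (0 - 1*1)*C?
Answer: 2442464640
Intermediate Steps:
X(S, C) = -C (X(S, C) = (0 - 1)*C = -C)
(31409 + 42511)*(33214 + X(56, 172)) = (31409 + 42511)*(33214 - 1*172) = 73920*(33214 - 172) = 73920*33042 = 2442464640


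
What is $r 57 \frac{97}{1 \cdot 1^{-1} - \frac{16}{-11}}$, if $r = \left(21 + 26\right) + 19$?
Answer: $\frac{446006}{3} \approx 1.4867 \cdot 10^{5}$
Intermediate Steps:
$r = 66$ ($r = 47 + 19 = 66$)
$r 57 \frac{97}{1 \cdot 1^{-1} - \frac{16}{-11}} = 66 \cdot 57 \frac{97}{1 \cdot 1^{-1} - \frac{16}{-11}} = 3762 \frac{97}{1 \cdot 1 - - \frac{16}{11}} = 3762 \frac{97}{1 + \frac{16}{11}} = 3762 \frac{97}{\frac{27}{11}} = 3762 \cdot 97 \cdot \frac{11}{27} = 3762 \cdot \frac{1067}{27} = \frac{446006}{3}$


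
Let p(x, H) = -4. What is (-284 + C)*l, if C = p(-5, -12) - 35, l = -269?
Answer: 86887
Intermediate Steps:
C = -39 (C = -4 - 35 = -39)
(-284 + C)*l = (-284 - 39)*(-269) = -323*(-269) = 86887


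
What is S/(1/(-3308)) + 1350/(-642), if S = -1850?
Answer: 654818375/107 ≈ 6.1198e+6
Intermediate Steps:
S/(1/(-3308)) + 1350/(-642) = -1850/(1/(-3308)) + 1350/(-642) = -1850/(-1/3308) + 1350*(-1/642) = -1850*(-3308) - 225/107 = 6119800 - 225/107 = 654818375/107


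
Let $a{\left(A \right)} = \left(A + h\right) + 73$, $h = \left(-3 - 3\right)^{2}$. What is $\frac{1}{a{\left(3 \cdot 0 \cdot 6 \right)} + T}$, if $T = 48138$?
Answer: $\frac{1}{48247} \approx 2.0727 \cdot 10^{-5}$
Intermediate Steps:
$h = 36$ ($h = \left(-6\right)^{2} = 36$)
$a{\left(A \right)} = 109 + A$ ($a{\left(A \right)} = \left(A + 36\right) + 73 = \left(36 + A\right) + 73 = 109 + A$)
$\frac{1}{a{\left(3 \cdot 0 \cdot 6 \right)} + T} = \frac{1}{\left(109 + 3 \cdot 0 \cdot 6\right) + 48138} = \frac{1}{\left(109 + 0 \cdot 6\right) + 48138} = \frac{1}{\left(109 + 0\right) + 48138} = \frac{1}{109 + 48138} = \frac{1}{48247}$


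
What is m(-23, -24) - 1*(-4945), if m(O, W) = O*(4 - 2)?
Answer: 4899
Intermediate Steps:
m(O, W) = 2*O (m(O, W) = O*2 = 2*O)
m(-23, -24) - 1*(-4945) = 2*(-23) - 1*(-4945) = -46 + 4945 = 4899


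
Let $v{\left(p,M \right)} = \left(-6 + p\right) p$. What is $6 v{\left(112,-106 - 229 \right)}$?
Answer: $71232$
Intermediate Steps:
$v{\left(p,M \right)} = p \left(-6 + p\right)$
$6 v{\left(112,-106 - 229 \right)} = 6 \cdot 112 \left(-6 + 112\right) = 6 \cdot 112 \cdot 106 = 6 \cdot 11872 = 71232$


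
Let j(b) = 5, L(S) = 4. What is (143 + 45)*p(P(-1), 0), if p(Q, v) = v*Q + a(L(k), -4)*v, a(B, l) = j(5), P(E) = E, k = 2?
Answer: 0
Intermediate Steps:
a(B, l) = 5
p(Q, v) = 5*v + Q*v (p(Q, v) = v*Q + 5*v = Q*v + 5*v = 5*v + Q*v)
(143 + 45)*p(P(-1), 0) = (143 + 45)*(0*(5 - 1)) = 188*(0*4) = 188*0 = 0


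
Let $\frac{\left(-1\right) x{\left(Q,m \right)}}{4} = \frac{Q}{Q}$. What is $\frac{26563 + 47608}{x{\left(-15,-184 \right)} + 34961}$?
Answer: $\frac{74171}{34957} \approx 2.1218$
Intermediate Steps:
$x{\left(Q,m \right)} = -4$ ($x{\left(Q,m \right)} = - 4 \frac{Q}{Q} = \left(-4\right) 1 = -4$)
$\frac{26563 + 47608}{x{\left(-15,-184 \right)} + 34961} = \frac{26563 + 47608}{-4 + 34961} = \frac{74171}{34957}$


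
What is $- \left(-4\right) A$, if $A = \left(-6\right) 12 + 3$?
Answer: $-276$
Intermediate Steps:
$A = -69$ ($A = -72 + 3 = -69$)
$- \left(-4\right) A = - \left(-4\right) \left(-69\right) = \left(-1\right) 276 = -276$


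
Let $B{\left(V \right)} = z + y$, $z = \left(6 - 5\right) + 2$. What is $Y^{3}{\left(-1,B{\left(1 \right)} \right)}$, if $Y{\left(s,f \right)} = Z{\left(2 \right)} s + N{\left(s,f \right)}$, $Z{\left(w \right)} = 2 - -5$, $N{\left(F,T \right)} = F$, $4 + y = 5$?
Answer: $-512$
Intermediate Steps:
$y = 1$ ($y = -4 + 5 = 1$)
$Z{\left(w \right)} = 7$ ($Z{\left(w \right)} = 2 + 5 = 7$)
$z = 3$ ($z = \left(6 - 5\right) + 2 = 1 + 2 = 3$)
$B{\left(V \right)} = 4$ ($B{\left(V \right)} = 3 + 1 = 4$)
$Y{\left(s,f \right)} = 8 s$ ($Y{\left(s,f \right)} = 7 s + s = 8 s$)
$Y^{3}{\left(-1,B{\left(1 \right)} \right)} = \left(8 \left(-1\right)\right)^{3} = \left(-8\right)^{3} = -512$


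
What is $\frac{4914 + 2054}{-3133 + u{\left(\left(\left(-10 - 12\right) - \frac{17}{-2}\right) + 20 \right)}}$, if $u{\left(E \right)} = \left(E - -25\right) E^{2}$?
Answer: $- \frac{4288}{1109} \approx -3.8665$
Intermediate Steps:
$u{\left(E \right)} = E^{2} \left(25 + E\right)$ ($u{\left(E \right)} = \left(E + 25\right) E^{2} = \left(25 + E\right) E^{2} = E^{2} \left(25 + E\right)$)
$\frac{4914 + 2054}{-3133 + u{\left(\left(\left(-10 - 12\right) - \frac{17}{-2}\right) + 20 \right)}} = \frac{4914 + 2054}{-3133 + \left(\left(\left(-10 - 12\right) - \frac{17}{-2}\right) + 20\right)^{2} \left(25 + \left(\left(\left(-10 - 12\right) - \frac{17}{-2}\right) + 20\right)\right)} = \frac{6968}{-3133 + \left(\left(-22 - - \frac{17}{2}\right) + 20\right)^{2} \left(25 + \left(\left(-22 - - \frac{17}{2}\right) + 20\right)\right)} = \frac{6968}{-3133 + \left(\left(-22 + \frac{17}{2}\right) + 20\right)^{2} \left(25 + \left(\left(-22 + \frac{17}{2}\right) + 20\right)\right)} = \frac{6968}{-3133 + \left(- \frac{27}{2} + 20\right)^{2} \left(25 + \left(- \frac{27}{2} + 20\right)\right)} = \frac{6968}{-3133 + \left(\frac{13}{2}\right)^{2} \left(25 + \frac{13}{2}\right)} = \frac{6968}{-3133 + \frac{169}{4} \cdot \frac{63}{2}} = \frac{6968}{-3133 + \frac{10647}{8}} = \frac{6968}{- \frac{14417}{8}} = 6968 \left(- \frac{8}{14417}\right) = - \frac{4288}{1109}$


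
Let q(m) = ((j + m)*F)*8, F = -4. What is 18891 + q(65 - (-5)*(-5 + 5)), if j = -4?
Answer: 16939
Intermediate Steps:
q(m) = 128 - 32*m (q(m) = ((-4 + m)*(-4))*8 = (16 - 4*m)*8 = 128 - 32*m)
18891 + q(65 - (-5)*(-5 + 5)) = 18891 + (128 - 32*(65 - (-5)*(-5 + 5))) = 18891 + (128 - 32*(65 - (-5)*0)) = 18891 + (128 - 32*(65 - 1*0)) = 18891 + (128 - 32*(65 + 0)) = 18891 + (128 - 32*65) = 18891 + (128 - 2080) = 18891 - 1952 = 16939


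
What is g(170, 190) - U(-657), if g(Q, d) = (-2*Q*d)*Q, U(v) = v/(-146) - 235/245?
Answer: -1076236347/98 ≈ -1.0982e+7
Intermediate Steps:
U(v) = -47/49 - v/146 (U(v) = v*(-1/146) - 235*1/245 = -v/146 - 47/49 = -47/49 - v/146)
g(Q, d) = -2*d*Q² (g(Q, d) = (-2*Q*d)*Q = -2*d*Q²)
g(170, 190) - U(-657) = -2*190*170² - (-47/49 - 1/146*(-657)) = -2*190*28900 - (-47/49 + 9/2) = -10982000 - 1*347/98 = -10982000 - 347/98 = -1076236347/98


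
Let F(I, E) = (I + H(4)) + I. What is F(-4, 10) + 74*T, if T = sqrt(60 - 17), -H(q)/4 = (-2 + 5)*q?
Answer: -56 + 74*sqrt(43) ≈ 429.25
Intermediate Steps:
H(q) = -12*q (H(q) = -4*(-2 + 5)*q = -12*q)
T = sqrt(43) ≈ 6.5574
F(I, E) = -48 + 2*I (F(I, E) = (I - 12*4) + I = (I - 48) + I = (-48 + I) + I = -48 + 2*I)
F(-4, 10) + 74*T = (-48 + 2*(-4)) + 74*sqrt(43) = (-48 - 8) + 74*sqrt(43) = -56 + 74*sqrt(43)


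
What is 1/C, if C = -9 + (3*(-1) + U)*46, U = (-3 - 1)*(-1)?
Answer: 1/37 ≈ 0.027027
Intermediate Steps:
U = 4 (U = -4*(-1) = 4)
C = 37 (C = -9 + (3*(-1) + 4)*46 = -9 + (-3 + 4)*46 = -9 + 1*46 = -9 + 46 = 37)
1/C = 1/37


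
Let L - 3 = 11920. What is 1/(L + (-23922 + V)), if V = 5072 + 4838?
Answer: -1/2089 ≈ -0.00047870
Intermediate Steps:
L = 11923 (L = 3 + 11920 = 11923)
V = 9910
1/(L + (-23922 + V)) = 1/(11923 + (-23922 + 9910)) = 1/(11923 - 14012) = 1/(-2089) = -1/2089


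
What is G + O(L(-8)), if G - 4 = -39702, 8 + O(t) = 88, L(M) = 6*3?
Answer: -39618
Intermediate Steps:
L(M) = 18
O(t) = 80 (O(t) = -8 + 88 = 80)
G = -39698 (G = 4 - 39702 = -39698)
G + O(L(-8)) = -39698 + 80 = -39618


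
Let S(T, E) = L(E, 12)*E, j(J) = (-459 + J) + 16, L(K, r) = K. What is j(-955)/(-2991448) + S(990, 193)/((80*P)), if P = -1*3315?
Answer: -13882212119/99166501200 ≈ -0.13999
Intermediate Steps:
j(J) = -443 + J
S(T, E) = E² (S(T, E) = E*E = E²)
P = -3315
j(-955)/(-2991448) + S(990, 193)/((80*P)) = (-443 - 955)/(-2991448) + 193²/((80*(-3315))) = -1398*(-1/2991448) + 37249/(-265200) = 699/1495724 + 37249*(-1/265200) = 699/1495724 - 37249/265200 = -13882212119/99166501200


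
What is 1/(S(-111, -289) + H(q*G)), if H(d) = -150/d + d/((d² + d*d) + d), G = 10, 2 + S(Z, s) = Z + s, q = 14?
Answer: -3934/1585669 ≈ -0.0024810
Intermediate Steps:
S(Z, s) = -2 + Z + s (S(Z, s) = -2 + (Z + s) = -2 + Z + s)
H(d) = -150/d + d/(d + 2*d²) (H(d) = -150/d + d/((d² + d²) + d) = -150/d + d/(2*d² + d) = -150/d + d/(d + 2*d²))
1/(S(-111, -289) + H(q*G)) = 1/((-2 - 111 - 289) + (-150 - 4186*10)/(((14*10))*(1 + 2*(14*10)))) = 1/(-402 + (-150 - 299*140)/(140*(1 + 2*140))) = 1/(-402 + (-150 - 41860)/(140*(1 + 280))) = 1/(-402 + (1/140)*(-42010)/281) = 1/(-402 + (1/140)*(1/281)*(-42010)) = 1/(-402 - 4201/3934) = 1/(-1585669/3934) = -3934/1585669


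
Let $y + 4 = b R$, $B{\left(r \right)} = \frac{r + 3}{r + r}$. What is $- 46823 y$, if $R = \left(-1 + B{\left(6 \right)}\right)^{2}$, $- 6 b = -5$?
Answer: $\frac{17745917}{96} \approx 1.8485 \cdot 10^{5}$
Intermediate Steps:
$B{\left(r \right)} = \frac{3 + r}{2 r}$
$b = \frac{5}{6}$ ($b = \left(- \frac{1}{6}\right) \left(-5\right) = \frac{5}{6} \approx 0.83333$)
$R = \frac{1}{16}$ ($R = \left(-1 + \frac{3 + 6}{2 \cdot 6}\right)^{2} = \left(-1 + \frac{1}{2} \cdot \frac{1}{6} \cdot 9\right)^{2} = \left(-1 + \frac{3}{4}\right)^{2} = \left(- \frac{1}{4}\right)^{2} = \frac{1}{16} \approx 0.0625$)
$y = - \frac{379}{96}$ ($y = -4 + \frac{5}{6} \cdot \frac{1}{16} = -4 + \frac{5}{96} = - \frac{379}{96} \approx -3.9479$)
$- 46823 y = \left(-46823\right) \left(- \frac{379}{96}\right) = \frac{17745917}{96}$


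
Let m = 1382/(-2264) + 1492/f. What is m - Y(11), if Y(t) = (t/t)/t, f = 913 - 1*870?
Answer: 18202865/535436 ≈ 33.996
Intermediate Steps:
f = 43 (f = 913 - 870 = 43)
Y(t) = 1/t
m = 1659231/48676 (m = 1382/(-2264) + 1492/43 = 1382*(-1/2264) + 1492*(1/43) = -691/1132 + 1492/43 = 1659231/48676 ≈ 34.087)
m - Y(11) = 1659231/48676 - 1/11 = 18202865/535436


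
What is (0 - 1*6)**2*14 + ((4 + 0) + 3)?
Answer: 511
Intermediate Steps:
(0 - 1*6)**2*14 + ((4 + 0) + 3) = (0 - 6)**2*14 + (4 + 3) = (-6)**2*14 + 7 = 36*14 + 7 = 504 + 7 = 511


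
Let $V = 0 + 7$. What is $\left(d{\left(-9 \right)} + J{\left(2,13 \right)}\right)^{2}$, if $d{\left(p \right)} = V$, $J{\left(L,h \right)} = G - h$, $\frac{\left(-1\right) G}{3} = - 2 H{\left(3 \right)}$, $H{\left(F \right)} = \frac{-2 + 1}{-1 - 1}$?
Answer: $9$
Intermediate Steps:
$H{\left(F \right)} = \frac{1}{2}$ ($H{\left(F \right)} = - \frac{1}{-2} = \left(-1\right) \left(- \frac{1}{2}\right) = \frac{1}{2}$)
$V = 7$
$G = 3$ ($G = - 3 \left(\left(-2\right) \frac{1}{2}\right) = \left(-3\right) \left(-1\right) = 3$)
$J{\left(L,h \right)} = 3 - h$
$d{\left(p \right)} = 7$
$\left(d{\left(-9 \right)} + J{\left(2,13 \right)}\right)^{2} = \left(7 + \left(3 - 13\right)\right)^{2} = \left(7 - 10\right)^{2} = \left(-3\right)^{2} = 9$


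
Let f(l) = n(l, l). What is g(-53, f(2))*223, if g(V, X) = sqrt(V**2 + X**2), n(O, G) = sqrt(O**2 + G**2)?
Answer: 669*sqrt(313) ≈ 11836.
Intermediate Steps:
n(O, G) = sqrt(G**2 + O**2)
f(l) = sqrt(2)*sqrt(l**2) (f(l) = sqrt(l**2 + l**2) = sqrt(2*l**2) = sqrt(2)*sqrt(l**2))
g(-53, f(2))*223 = sqrt((-53)**2 + (sqrt(2)*sqrt(2**2))**2)*223 = sqrt(2809 + (sqrt(2)*sqrt(4))**2)*223 = sqrt(2809 + (sqrt(2)*2)**2)*223 = sqrt(2809 + (2*sqrt(2))**2)*223 = sqrt(2809 + 8)*223 = sqrt(2817)*223 = (3*sqrt(313))*223 = 669*sqrt(313)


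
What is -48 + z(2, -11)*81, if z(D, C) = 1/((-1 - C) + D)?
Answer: -165/4 ≈ -41.250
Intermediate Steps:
z(D, C) = 1/(-1 + D - C)
-48 + z(2, -11)*81 = -48 - 1/(1 - 11 - 1*2)*81 = -48 - 1/(1 - 11 - 2)*81 = -48 - 1/(-12)*81 = -48 - 1*(-1/12)*81 = -48 + (1/12)*81 = -48 + 27/4 = -165/4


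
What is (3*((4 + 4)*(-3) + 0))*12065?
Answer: -868680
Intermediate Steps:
(3*((4 + 4)*(-3) + 0))*12065 = (3*(8*(-3) + 0))*12065 = (3*(-24 + 0))*12065 = (3*(-24))*12065 = -72*12065 = -868680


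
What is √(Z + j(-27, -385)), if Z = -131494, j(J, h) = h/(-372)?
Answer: I*√4549130619/186 ≈ 362.62*I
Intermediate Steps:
j(J, h) = -h/372 (j(J, h) = h*(-1/372) = -h/372)
√(Z + j(-27, -385)) = √(-131494 - 1/372*(-385)) = √(-131494 + 385/372) = √(-48915383/372) = I*√4549130619/186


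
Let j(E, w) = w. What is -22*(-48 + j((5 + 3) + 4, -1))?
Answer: 1078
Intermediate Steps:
-22*(-48 + j((5 + 3) + 4, -1)) = -22*(-48 - 1) = -22*(-49) = 1078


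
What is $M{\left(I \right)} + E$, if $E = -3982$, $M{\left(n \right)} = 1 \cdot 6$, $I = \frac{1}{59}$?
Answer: $-3976$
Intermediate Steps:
$I = \frac{1}{59} \approx 0.016949$
$M{\left(n \right)} = 6$
$M{\left(I \right)} + E = 6 - 3982 = -3976$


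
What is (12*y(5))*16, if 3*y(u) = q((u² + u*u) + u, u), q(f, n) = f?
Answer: 3520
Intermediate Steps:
y(u) = u/3 + 2*u²/3 (y(u) = ((u² + u*u) + u)/3 = ((u² + u²) + u)/3 = (2*u² + u)/3 = (u + 2*u²)/3 = u/3 + 2*u²/3)
(12*y(5))*16 = (12*((⅓)*5*(1 + 2*5)))*16 = (12*((⅓)*5*(1 + 10)))*16 = (12*((⅓)*5*11))*16 = (12*(55/3))*16 = 220*16 = 3520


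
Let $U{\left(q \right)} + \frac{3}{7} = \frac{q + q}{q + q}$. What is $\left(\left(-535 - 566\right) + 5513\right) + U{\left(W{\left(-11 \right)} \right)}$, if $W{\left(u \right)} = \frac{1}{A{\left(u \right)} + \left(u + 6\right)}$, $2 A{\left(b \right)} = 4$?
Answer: $\frac{30888}{7} \approx 4412.6$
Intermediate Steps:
$A{\left(b \right)} = 2$ ($A{\left(b \right)} = \frac{1}{2} \cdot 4 = 2$)
$W{\left(u \right)} = \frac{1}{8 + u}$ ($W{\left(u \right)} = \frac{1}{2 + \left(u + 6\right)} = \frac{1}{2 + \left(6 + u\right)} = \frac{1}{8 + u}$)
$U{\left(q \right)} = \frac{4}{7}$ ($U{\left(q \right)} = - \frac{3}{7} + \frac{q + q}{q + q} = - \frac{3}{7} + \frac{2 q}{2 q} = - \frac{3}{7} + 2 q \frac{1}{2 q} = - \frac{3}{7} + 1 = \frac{4}{7}$)
$\left(\left(-535 - 566\right) + 5513\right) + U{\left(W{\left(-11 \right)} \right)} = \left(\left(-535 - 566\right) + 5513\right) + \frac{4}{7} = \left(-1101 + 5513\right) + \frac{4}{7} = 4412 + \frac{4}{7} = \frac{30888}{7}$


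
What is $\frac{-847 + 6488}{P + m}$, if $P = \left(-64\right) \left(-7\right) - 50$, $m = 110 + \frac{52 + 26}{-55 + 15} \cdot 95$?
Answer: $\frac{22564}{1291} \approx 17.478$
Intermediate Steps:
$m = - \frac{301}{4}$ ($m = 110 + \frac{78}{-40} \cdot 95 = 110 + 78 \left(- \frac{1}{40}\right) 95 = 110 - \frac{741}{4} = - \frac{301}{4} \approx -75.25$)
$P = 398$ ($P = 448 - 50 = 398$)
$\frac{-847 + 6488}{P + m} = \frac{-847 + 6488}{398 - \frac{301}{4}} = \frac{5641}{\frac{1291}{4}} = 5641 \cdot \frac{4}{1291} = \frac{22564}{1291}$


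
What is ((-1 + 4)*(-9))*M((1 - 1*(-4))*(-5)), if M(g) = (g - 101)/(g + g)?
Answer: -1701/25 ≈ -68.040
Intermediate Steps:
M(g) = (-101 + g)/(2*g) (M(g) = (-101 + g)/((2*g)) = (-101 + g)*(1/(2*g)) = (-101 + g)/(2*g))
((-1 + 4)*(-9))*M((1 - 1*(-4))*(-5)) = ((-1 + 4)*(-9))*((-101 + (1 - 1*(-4))*(-5))/(2*(((1 - 1*(-4))*(-5))))) = (3*(-9))*((-101 + (1 + 4)*(-5))/(2*(((1 + 4)*(-5))))) = -27*(-101 + 5*(-5))/(2*(5*(-5))) = -27*(-101 - 25)/(2*(-25)) = -27*(-1)*(-126)/(2*25) = -27*63/25 = -1701/25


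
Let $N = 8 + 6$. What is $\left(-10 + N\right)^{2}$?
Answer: $16$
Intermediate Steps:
$N = 14$
$\left(-10 + N\right)^{2} = \left(-10 + 14\right)^{2} = 4^{2} = 16$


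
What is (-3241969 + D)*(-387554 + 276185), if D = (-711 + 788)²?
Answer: 360394538760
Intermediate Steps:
D = 5929 (D = 77² = 5929)
(-3241969 + D)*(-387554 + 276185) = (-3241969 + 5929)*(-387554 + 276185) = -3236040*(-111369) = 360394538760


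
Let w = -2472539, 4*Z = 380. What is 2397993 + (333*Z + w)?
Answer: -42911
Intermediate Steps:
Z = 95 (Z = (¼)*380 = 95)
2397993 + (333*Z + w) = 2397993 + (333*95 - 2472539) = 2397993 + (31635 - 2472539) = 2397993 - 2440904 = -42911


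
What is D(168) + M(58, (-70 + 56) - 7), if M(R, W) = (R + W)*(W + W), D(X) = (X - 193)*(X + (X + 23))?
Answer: -10529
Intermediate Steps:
D(X) = (-193 + X)*(23 + 2*X) (D(X) = (-193 + X)*(X + (23 + X)) = (-193 + X)*(23 + 2*X))
M(R, W) = 2*W*(R + W) (M(R, W) = (R + W)*(2*W) = 2*W*(R + W))
D(168) + M(58, (-70 + 56) - 7) = (-4439 - 363*168 + 2*168²) + 2*((-70 + 56) - 7)*(58 + ((-70 + 56) - 7)) = (-4439 - 60984 + 2*28224) + 2*(-14 - 7)*(58 + (-14 - 7)) = (-4439 - 60984 + 56448) + 2*(-21)*(58 - 21) = -8975 + 2*(-21)*37 = -8975 - 1554 = -10529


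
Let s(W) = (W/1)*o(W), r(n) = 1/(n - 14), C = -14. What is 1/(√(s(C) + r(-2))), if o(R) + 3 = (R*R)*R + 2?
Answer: 4*√614879/614879 ≈ 0.0051011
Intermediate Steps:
r(n) = 1/(-14 + n)
o(R) = -1 + R³ (o(R) = -3 + ((R*R)*R + 2) = -3 + (R²*R + 2) = -3 + (R³ + 2) = -3 + (2 + R³) = -1 + R³)
s(W) = W*(-1 + W³) (s(W) = (W/1)*(-1 + W³) = (W*1)*(-1 + W³) = W*(-1 + W³))
1/(√(s(C) + r(-2))) = 1/(√(((-14)⁴ - 1*(-14)) + 1/(-14 - 2))) = 1/(√((38416 + 14) + 1/(-16))) = 1/(√(38430 - 1/16)) = 1/(√(614879/16)) = 1/(√614879/4) = 4*√614879/614879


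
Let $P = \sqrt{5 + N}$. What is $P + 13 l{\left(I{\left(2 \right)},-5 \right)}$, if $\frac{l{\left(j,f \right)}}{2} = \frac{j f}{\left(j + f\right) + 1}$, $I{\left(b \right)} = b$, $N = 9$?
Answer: $130 + \sqrt{14} \approx 133.74$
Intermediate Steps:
$P = \sqrt{14}$ ($P = \sqrt{5 + 9} = \sqrt{14} \approx 3.7417$)
$l{\left(j,f \right)} = \frac{2 f j}{1 + f + j}$ ($l{\left(j,f \right)} = 2 \frac{j f}{\left(j + f\right) + 1} = 2 \frac{f j}{\left(f + j\right) + 1} = 2 \frac{f j}{1 + f + j} = \frac{2 f j}{1 + f + j}$)
$P + 13 l{\left(I{\left(2 \right)},-5 \right)} = \sqrt{14} + 13 \cdot 2 \left(-5\right) 2 \frac{1}{1 - 5 + 2} = \sqrt{14} + 13 \cdot 2 \left(-5\right) 2 \frac{1}{-2} = \sqrt{14} + 13 \cdot 2 \left(-5\right) 2 \left(- \frac{1}{2}\right) = \sqrt{14} + 13 \cdot 10 = \sqrt{14} + 130 = 130 + \sqrt{14}$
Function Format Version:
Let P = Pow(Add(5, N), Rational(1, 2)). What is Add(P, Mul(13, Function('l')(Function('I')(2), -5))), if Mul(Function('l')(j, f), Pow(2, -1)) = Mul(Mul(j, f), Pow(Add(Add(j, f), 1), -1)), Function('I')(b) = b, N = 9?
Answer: Add(130, Pow(14, Rational(1, 2))) ≈ 133.74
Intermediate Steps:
P = Pow(14, Rational(1, 2)) (P = Pow(Add(5, 9), Rational(1, 2)) = Pow(14, Rational(1, 2)) ≈ 3.7417)
Function('l')(j, f) = Mul(2, f, j, Pow(Add(1, f, j), -1)) (Function('l')(j, f) = Mul(2, Mul(Mul(j, f), Pow(Add(Add(j, f), 1), -1))) = Mul(2, Mul(Mul(f, j), Pow(Add(Add(f, j), 1), -1))) = Mul(2, Mul(Mul(f, j), Pow(Add(1, f, j), -1))) = Mul(2, Mul(f, j, Pow(Add(1, f, j), -1))) = Mul(2, f, j, Pow(Add(1, f, j), -1)))
Add(P, Mul(13, Function('l')(Function('I')(2), -5))) = Add(Pow(14, Rational(1, 2)), Mul(13, Mul(2, -5, 2, Pow(Add(1, -5, 2), -1)))) = Add(Pow(14, Rational(1, 2)), Mul(13, Mul(2, -5, 2, Pow(-2, -1)))) = Add(Pow(14, Rational(1, 2)), Mul(13, Mul(2, -5, 2, Rational(-1, 2)))) = Add(Pow(14, Rational(1, 2)), Mul(13, 10)) = Add(Pow(14, Rational(1, 2)), 130) = Add(130, Pow(14, Rational(1, 2)))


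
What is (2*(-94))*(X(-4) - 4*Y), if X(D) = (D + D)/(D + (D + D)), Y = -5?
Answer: -11656/3 ≈ -3885.3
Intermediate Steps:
X(D) = 2/3 (X(D) = (2*D)/(D + 2*D) = (2*D)/((3*D)) = (2*D)*(1/(3*D)) = 2/3)
(2*(-94))*(X(-4) - 4*Y) = (2*(-94))*(2/3 - 4*(-5)) = -188*(2/3 + 20) = -188*62/3 = -11656/3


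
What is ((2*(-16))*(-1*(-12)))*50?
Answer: -19200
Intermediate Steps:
((2*(-16))*(-1*(-12)))*50 = -32*12*50 = -384*50 = -19200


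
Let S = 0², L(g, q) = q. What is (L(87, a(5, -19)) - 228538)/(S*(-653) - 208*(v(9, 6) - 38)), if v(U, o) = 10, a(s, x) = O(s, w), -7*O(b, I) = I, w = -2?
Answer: -399941/10192 ≈ -39.241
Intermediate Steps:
O(b, I) = -I/7
a(s, x) = 2/7 (a(s, x) = -⅐*(-2) = 2/7)
S = 0
(L(87, a(5, -19)) - 228538)/(S*(-653) - 208*(v(9, 6) - 38)) = (2/7 - 228538)/(0*(-653) - 208*(10 - 38)) = -1599764/(7*(0 - 208*(-28))) = -1599764/(7*(0 + 5824)) = -1599764/7/5824 = -1599764/7*1/5824 = -399941/10192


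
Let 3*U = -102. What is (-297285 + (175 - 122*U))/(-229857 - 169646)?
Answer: 292962/399503 ≈ 0.73332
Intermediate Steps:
U = -34 (U = (1/3)*(-102) = -34)
(-297285 + (175 - 122*U))/(-229857 - 169646) = (-297285 + (175 - 122*(-34)))/(-229857 - 169646) = (-297285 + (175 + 4148))/(-399503) = (-297285 + 4323)*(-1/399503) = -292962*(-1/399503) = 292962/399503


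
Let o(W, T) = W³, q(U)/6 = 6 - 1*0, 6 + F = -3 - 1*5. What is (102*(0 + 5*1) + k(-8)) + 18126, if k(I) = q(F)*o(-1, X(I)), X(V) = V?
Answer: 18600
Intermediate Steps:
F = -14 (F = -6 + (-3 - 1*5) = -6 + (-3 - 5) = -6 - 8 = -14)
q(U) = 36 (q(U) = 6*(6 - 1*0) = 6*(6 + 0) = 6*6 = 36)
k(I) = -36 (k(I) = 36*(-1)³ = 36*(-1) = -36)
(102*(0 + 5*1) + k(-8)) + 18126 = (102*(0 + 5*1) - 36) + 18126 = (102*(0 + 5) - 36) + 18126 = (102*5 - 36) + 18126 = (510 - 36) + 18126 = 474 + 18126 = 18600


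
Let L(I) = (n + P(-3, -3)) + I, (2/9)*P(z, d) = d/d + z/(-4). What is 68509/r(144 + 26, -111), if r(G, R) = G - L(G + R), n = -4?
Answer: 548072/857 ≈ 639.52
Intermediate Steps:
P(z, d) = 9/2 - 9*z/8 (P(z, d) = 9*(d/d + z/(-4))/2 = 9*(1 + z*(-1/4))/2 = 9*(1 - z/4)/2 = 9/2 - 9*z/8)
L(I) = 31/8 + I (L(I) = (-4 + (9/2 - 9/8*(-3))) + I = (-4 + (9/2 + 27/8)) + I = (-4 + 63/8) + I = 31/8 + I)
r(G, R) = -31/8 - R (r(G, R) = G - (31/8 + (G + R)) = G - (31/8 + G + R) = G + (-31/8 - G - R) = -31/8 - R)
68509/r(144 + 26, -111) = 68509/(-31/8 - 1*(-111)) = 68509/(-31/8 + 111) = 68509/(857/8) = 68509*(8/857) = 548072/857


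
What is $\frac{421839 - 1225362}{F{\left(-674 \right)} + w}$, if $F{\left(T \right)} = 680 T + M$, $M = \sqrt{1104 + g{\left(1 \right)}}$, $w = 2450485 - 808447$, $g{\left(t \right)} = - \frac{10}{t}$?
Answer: $- \frac{67938902751}{100084878745} + \frac{114789 \sqrt{1094}}{200169757490} \approx -0.67879$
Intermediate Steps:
$w = 1642038$
$M = \sqrt{1094}$ ($M = \sqrt{1104 - \frac{10}{1}} = \sqrt{1104 - 10} = \sqrt{1094} \approx 33.076$)
$F{\left(T \right)} = \sqrt{1094} + 680 T$ ($F{\left(T \right)} = 680 T + \sqrt{1094} = \sqrt{1094} + 680 T$)
$\frac{421839 - 1225362}{F{\left(-674 \right)} + w} = \frac{421839 - 1225362}{\left(\sqrt{1094} + 680 \left(-674\right)\right) + 1642038} = - \frac{803523}{\left(\sqrt{1094} - 458320\right) + 1642038} = - \frac{803523}{\left(-458320 + \sqrt{1094}\right) + 1642038} = - \frac{803523}{1183718 + \sqrt{1094}}$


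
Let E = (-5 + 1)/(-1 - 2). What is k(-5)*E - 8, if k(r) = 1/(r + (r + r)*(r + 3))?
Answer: -356/45 ≈ -7.9111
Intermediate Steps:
k(r) = 1/(r + 2*r*(3 + r)) (k(r) = 1/(r + (2*r)*(3 + r)) = 1/(r + 2*r*(3 + r)))
E = 4/3 (E = -4/(-3) = -4*(-⅓) = 4/3 ≈ 1.3333)
k(-5)*E - 8 = (1/((-5)*(7 + 2*(-5))))*(4/3) - 8 = -1/(5*(7 - 10))*(4/3) - 8 = -⅕/(-3)*(4/3) - 8 = -⅕*(-⅓)*(4/3) - 8 = (1/15)*(4/3) - 8 = 4/45 - 8 = -356/45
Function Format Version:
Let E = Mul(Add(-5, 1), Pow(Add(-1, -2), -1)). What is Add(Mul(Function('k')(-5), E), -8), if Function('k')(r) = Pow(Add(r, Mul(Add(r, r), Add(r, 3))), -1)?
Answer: Rational(-356, 45) ≈ -7.9111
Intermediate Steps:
Function('k')(r) = Pow(Add(r, Mul(2, r, Add(3, r))), -1) (Function('k')(r) = Pow(Add(r, Mul(Mul(2, r), Add(3, r))), -1) = Pow(Add(r, Mul(2, r, Add(3, r))), -1))
E = Rational(4, 3) (E = Mul(-4, Pow(-3, -1)) = Mul(-4, Rational(-1, 3)) = Rational(4, 3) ≈ 1.3333)
Add(Mul(Function('k')(-5), E), -8) = Add(Mul(Mul(Pow(-5, -1), Pow(Add(7, Mul(2, -5)), -1)), Rational(4, 3)), -8) = Add(Mul(Mul(Rational(-1, 5), Pow(Add(7, -10), -1)), Rational(4, 3)), -8) = Add(Mul(Mul(Rational(-1, 5), Pow(-3, -1)), Rational(4, 3)), -8) = Add(Mul(Mul(Rational(-1, 5), Rational(-1, 3)), Rational(4, 3)), -8) = Add(Mul(Rational(1, 15), Rational(4, 3)), -8) = Add(Rational(4, 45), -8) = Rational(-356, 45)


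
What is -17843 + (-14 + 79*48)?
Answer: -14065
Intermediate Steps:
-17843 + (-14 + 79*48) = -17843 + (-14 + 3792) = -17843 + 3778 = -14065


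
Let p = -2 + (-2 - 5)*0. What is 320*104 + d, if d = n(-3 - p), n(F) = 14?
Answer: 33294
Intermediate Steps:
p = -2 (p = -2 - 7*0 = -2 + 0 = -2)
d = 14
320*104 + d = 320*104 + 14 = 33280 + 14 = 33294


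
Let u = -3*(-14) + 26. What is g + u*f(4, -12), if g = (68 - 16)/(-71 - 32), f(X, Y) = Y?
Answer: -84100/103 ≈ -816.50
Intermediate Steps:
g = -52/103 (g = 52/(-103) = 52*(-1/103) = -52/103 ≈ -0.50485)
u = 68 (u = 42 + 26 = 68)
g + u*f(4, -12) = -52/103 + 68*(-12) = -52/103 - 816 = -84100/103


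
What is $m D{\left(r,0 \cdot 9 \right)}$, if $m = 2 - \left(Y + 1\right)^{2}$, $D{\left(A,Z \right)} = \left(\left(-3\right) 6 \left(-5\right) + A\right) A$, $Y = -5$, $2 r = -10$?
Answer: $5950$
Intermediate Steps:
$r = -5$ ($r = \frac{1}{2} \left(-10\right) = -5$)
$D{\left(A,Z \right)} = A \left(90 + A\right)$ ($D{\left(A,Z \right)} = \left(\left(-18\right) \left(-5\right) + A\right) A = \left(90 + A\right) A = A \left(90 + A\right)$)
$m = -14$ ($m = 2 - \left(-5 + 1\right)^{2} = 2 - \left(-4\right)^{2} = 2 - 16 = -14$)
$m D{\left(r,0 \cdot 9 \right)} = - 14 \left(- 5 \left(90 - 5\right)\right) = - 14 \left(\left(-5\right) 85\right) = \left(-14\right) \left(-425\right) = 5950$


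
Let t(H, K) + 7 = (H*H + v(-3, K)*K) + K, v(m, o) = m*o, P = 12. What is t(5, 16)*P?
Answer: -8808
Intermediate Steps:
t(H, K) = -7 + K + H² - 3*K² (t(H, K) = -7 + ((H*H + (-3*K)*K) + K) = -7 + ((H² - 3*K²) + K) = -7 + (K + H² - 3*K²) = -7 + K + H² - 3*K²)
t(5, 16)*P = (-7 + 16 + 5² - 3*16²)*12 = (-7 + 16 + 25 - 3*256)*12 = (-7 + 16 + 25 - 768)*12 = -734*12 = -8808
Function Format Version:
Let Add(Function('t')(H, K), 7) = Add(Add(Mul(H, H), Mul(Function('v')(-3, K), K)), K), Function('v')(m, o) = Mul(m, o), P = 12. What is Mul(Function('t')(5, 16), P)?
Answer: -8808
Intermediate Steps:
Function('t')(H, K) = Add(-7, K, Pow(H, 2), Mul(-3, Pow(K, 2))) (Function('t')(H, K) = Add(-7, Add(Add(Mul(H, H), Mul(Mul(-3, K), K)), K)) = Add(-7, Add(Add(Pow(H, 2), Mul(-3, Pow(K, 2))), K)) = Add(-7, Add(K, Pow(H, 2), Mul(-3, Pow(K, 2)))) = Add(-7, K, Pow(H, 2), Mul(-3, Pow(K, 2))))
Mul(Function('t')(5, 16), P) = Mul(Add(-7, 16, Pow(5, 2), Mul(-3, Pow(16, 2))), 12) = Mul(Add(-7, 16, 25, Mul(-3, 256)), 12) = Mul(Add(-7, 16, 25, -768), 12) = Mul(-734, 12) = -8808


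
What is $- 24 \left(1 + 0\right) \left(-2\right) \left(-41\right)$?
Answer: $-1968$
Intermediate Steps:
$- 24 \left(1 + 0\right) \left(-2\right) \left(-41\right) = - 24 \cdot 1 \left(-2\right) \left(-41\right) = \left(-24\right) \left(-2\right) \left(-41\right) = 48 \left(-41\right) = -1968$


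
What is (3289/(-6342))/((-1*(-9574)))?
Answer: -3289/60718308 ≈ -5.4168e-5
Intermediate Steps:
(3289/(-6342))/((-1*(-9574))) = (3289*(-1/6342))/9574 = -3289/6342*1/9574 = -3289/60718308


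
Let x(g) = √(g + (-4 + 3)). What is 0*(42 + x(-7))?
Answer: 0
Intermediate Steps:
x(g) = √(-1 + g) (x(g) = √(g - 1) = √(-1 + g))
0*(42 + x(-7)) = 0*(42 + √(-1 - 7)) = 0*(42 + √(-8)) = 0*(42 + 2*I*√2) = 0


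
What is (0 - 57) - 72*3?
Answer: -273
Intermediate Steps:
(0 - 57) - 72*3 = -57 - 216 = -273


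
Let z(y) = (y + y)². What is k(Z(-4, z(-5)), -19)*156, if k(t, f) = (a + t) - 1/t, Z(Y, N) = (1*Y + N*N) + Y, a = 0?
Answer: 3893762457/2498 ≈ 1.5588e+6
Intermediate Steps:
z(y) = 4*y² (z(y) = (2*y)² = 4*y²)
Z(Y, N) = N² + 2*Y (Z(Y, N) = (Y + N²) + Y = N² + 2*Y)
k(t, f) = t - 1/t (k(t, f) = (0 + t) - 1/t = t - 1/t)
k(Z(-4, z(-5)), -19)*156 = (((4*(-5)²)² + 2*(-4)) - 1/((4*(-5)²)² + 2*(-4)))*156 = (((4*25)² - 8) - 1/((4*25)² - 8))*156 = ((100² - 8) - 1/(100² - 8))*156 = ((10000 - 8) - 1/(10000 - 8))*156 = (9992 - 1/9992)*156 = (99840063/9992)*156 = 3893762457/2498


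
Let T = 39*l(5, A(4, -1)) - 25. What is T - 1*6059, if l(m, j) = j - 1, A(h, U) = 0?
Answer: -6123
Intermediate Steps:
l(m, j) = -1 + j
T = -64 (T = 39*(-1 + 0) - 25 = 39*(-1) - 25 = -39 - 25 = -64)
T - 1*6059 = -64 - 1*6059 = -64 - 6059 = -6123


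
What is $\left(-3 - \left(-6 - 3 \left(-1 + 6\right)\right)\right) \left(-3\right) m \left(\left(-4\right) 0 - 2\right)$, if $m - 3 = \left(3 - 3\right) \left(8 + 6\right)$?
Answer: $324$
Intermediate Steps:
$m = 3$ ($m = 3 + \left(3 - 3\right) \left(8 + 6\right) = 3 + 0 \cdot 14 = 3 + 0 = 3$)
$\left(-3 - \left(-6 - 3 \left(-1 + 6\right)\right)\right) \left(-3\right) m \left(\left(-4\right) 0 - 2\right) = \left(-3 - \left(-6 - 3 \left(-1 + 6\right)\right)\right) \left(-3\right) 3 \left(\left(-4\right) 0 - 2\right) = \left(-3 - \left(-6 - 15\right)\right) \left(-3\right) 3 \left(0 - 2\right) = \left(-3 + \left(6 - -15\right)\right) \left(-3\right) 3 \left(-2\right) = \left(-3 + \left(6 + 15\right)\right) \left(-3\right) \left(-6\right) = \left(-3 + 21\right) \left(-3\right) \left(-6\right) = 18 \left(-3\right) \left(-6\right) = \left(-54\right) \left(-6\right) = 324$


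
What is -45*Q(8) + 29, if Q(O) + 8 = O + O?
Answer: -331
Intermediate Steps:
Q(O) = -8 + 2*O (Q(O) = -8 + (O + O) = -8 + 2*O)
-45*Q(8) + 29 = -45*(-8 + 2*8) + 29 = -45*(-8 + 16) + 29 = -45*8 + 29 = -360 + 29 = -331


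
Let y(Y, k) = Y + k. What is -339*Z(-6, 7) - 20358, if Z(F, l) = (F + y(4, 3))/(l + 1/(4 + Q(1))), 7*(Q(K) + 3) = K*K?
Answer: -428422/21 ≈ -20401.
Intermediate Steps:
Q(K) = -3 + K²/7 (Q(K) = -3 + (K*K)/7 = -3 + K²/7)
Z(F, l) = (7 + F)/(7/8 + l) (Z(F, l) = (F + (4 + 3))/(l + 1/(4 + (-3 + (⅐)*1²))) = (F + 7)/(l + 1/(4 + (-3 + (⅐)*1))) = (7 + F)/(l + 1/(4 + (-3 + ⅐))) = (7 + F)/(l + 1/(4 - 20/7)) = (7 + F)/(l + 1/(8/7)) = (7 + F)/(l + 7/8) = (7 + F)/(7/8 + l))
-339*Z(-6, 7) - 20358 = -2712*(7 - 6)/(7 + 8*7) - 20358 = -2712/(7 + 56) - 20358 = -2712/63 - 20358 = -339*8/63 - 20358 = -904/21 - 20358 = -428422/21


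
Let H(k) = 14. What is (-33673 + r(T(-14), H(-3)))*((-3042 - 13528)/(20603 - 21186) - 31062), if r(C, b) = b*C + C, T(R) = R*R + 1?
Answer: 555767749568/583 ≈ 9.5329e+8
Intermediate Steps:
T(R) = 1 + R**2 (T(R) = R**2 + 1 = 1 + R**2)
r(C, b) = C + C*b (r(C, b) = C*b + C = C + C*b)
(-33673 + r(T(-14), H(-3)))*((-3042 - 13528)/(20603 - 21186) - 31062) = (-33673 + (1 + (-14)**2)*(1 + 14))*((-3042 - 13528)/(20603 - 21186) - 31062) = (-33673 + (1 + 196)*15)*(-16570/(-583) - 31062) = (-33673 + 197*15)*(-16570*(-1/583) - 31062) = (-33673 + 2955)*(16570/583 - 31062) = -30718*(-18092576/583) = 555767749568/583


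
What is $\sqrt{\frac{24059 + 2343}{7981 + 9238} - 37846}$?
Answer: $\frac{4 i \sqrt{701290989498}}{17219} \approx 194.54 i$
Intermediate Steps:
$\sqrt{\frac{24059 + 2343}{7981 + 9238} - 37846} = \sqrt{\frac{26402}{17219} - 37846} = \sqrt{- \frac{651643872}{17219}} = \frac{4 i \sqrt{701290989498}}{17219}$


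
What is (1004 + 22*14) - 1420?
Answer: -108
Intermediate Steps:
(1004 + 22*14) - 1420 = (1004 + 308) - 1420 = 1312 - 1420 = -108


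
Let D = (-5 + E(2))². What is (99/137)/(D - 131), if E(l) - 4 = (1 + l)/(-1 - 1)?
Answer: -396/68363 ≈ -0.0057926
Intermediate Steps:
E(l) = 7/2 - l/2 (E(l) = 4 + (1 + l)/(-1 - 1) = 4 + (1 + l)/(-2) = 4 + (1 + l)*(-½) = 4 + (-½ - l/2) = 7/2 - l/2)
D = 25/4 (D = (-5 + (7/2 - ½*2))² = (-5 + (7/2 - 1))² = (-5 + 5/2)² = (-5/2)² = 25/4 ≈ 6.2500)
(99/137)/(D - 131) = (99/137)/(25/4 - 131) = (99*(1/137))/(-499/4) = (99/137)*(-4/499) = -396/68363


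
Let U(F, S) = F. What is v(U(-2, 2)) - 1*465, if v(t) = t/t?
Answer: -464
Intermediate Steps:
v(t) = 1
v(U(-2, 2)) - 1*465 = 1 - 1*465 = 1 - 465 = -464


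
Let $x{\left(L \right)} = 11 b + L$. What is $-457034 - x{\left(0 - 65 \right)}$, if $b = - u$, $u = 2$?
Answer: $-456947$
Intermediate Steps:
$b = -2$ ($b = \left(-1\right) 2 = -2$)
$x{\left(L \right)} = -22 + L$ ($x{\left(L \right)} = 11 \left(-2\right) + L = -22 + L$)
$-457034 - x{\left(0 - 65 \right)} = -457034 - \left(-22 + \left(0 - 65\right)\right) = -457034 - \left(-22 - 65\right) = -457034 - -87 = -457034 + 87 = -456947$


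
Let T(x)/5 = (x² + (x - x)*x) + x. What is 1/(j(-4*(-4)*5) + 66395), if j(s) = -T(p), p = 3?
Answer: 1/66335 ≈ 1.5075e-5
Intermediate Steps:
T(x) = 5*x + 5*x² (T(x) = 5*((x² + (x - x)*x) + x) = 5*((x² + 0*x) + x) = 5*((x² + 0) + x) = 5*(x² + x) = 5*(x + x²) = 5*x + 5*x²)
j(s) = -60 (j(s) = -5*3*(1 + 3) = -5*3*4 = -1*60 = -60)
1/(j(-4*(-4)*5) + 66395) = 1/(-60 + 66395) = 1/66335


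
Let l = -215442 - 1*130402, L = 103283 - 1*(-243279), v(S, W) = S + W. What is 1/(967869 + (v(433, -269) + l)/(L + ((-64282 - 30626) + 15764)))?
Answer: 133709/129412623281 ≈ 1.0332e-6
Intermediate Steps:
L = 346562 (L = 103283 + 243279 = 346562)
l = -345844 (l = -215442 - 130402 = -345844)
1/(967869 + (v(433, -269) + l)/(L + ((-64282 - 30626) + 15764))) = 1/(967869 + ((433 - 269) - 345844)/(346562 + ((-64282 - 30626) + 15764))) = 1/(967869 + (164 - 345844)/(346562 + (-94908 + 15764))) = 1/(967869 - 345680/(346562 - 79144)) = 1/(967869 - 345680/267418) = 1/(967869 - 345680*1/267418) = 1/(967869 - 172840/133709) = 1/(129412623281/133709) = 133709/129412623281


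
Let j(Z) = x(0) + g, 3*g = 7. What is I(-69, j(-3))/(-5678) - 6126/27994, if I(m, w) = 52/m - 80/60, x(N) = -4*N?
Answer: -199668783/913962109 ≈ -0.21847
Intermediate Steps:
g = 7/3 (g = (⅓)*7 = 7/3 ≈ 2.3333)
j(Z) = 7/3 (j(Z) = -4*0 + 7/3 = 0 + 7/3 = 7/3)
I(m, w) = -4/3 + 52/m (I(m, w) = 52/m - 80*1/60 = 52/m - 4/3 = -4/3 + 52/m)
I(-69, j(-3))/(-5678) - 6126/27994 = (-4/3 + 52/(-69))/(-5678) - 6126/27994 = (-4/3 + 52*(-1/69))*(-1/5678) - 6126*1/27994 = (-4/3 - 52/69)*(-1/5678) - 3063/13997 = -48/23*(-1/5678) - 3063/13997 = 24/65297 - 3063/13997 = -199668783/913962109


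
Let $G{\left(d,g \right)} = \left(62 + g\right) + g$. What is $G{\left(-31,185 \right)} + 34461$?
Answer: $34893$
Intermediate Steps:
$G{\left(d,g \right)} = 62 + 2 g$
$G{\left(-31,185 \right)} + 34461 = \left(62 + 2 \cdot 185\right) + 34461 = \left(62 + 370\right) + 34461 = 432 + 34461 = 34893$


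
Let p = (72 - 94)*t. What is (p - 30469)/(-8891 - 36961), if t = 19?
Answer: 30887/45852 ≈ 0.67362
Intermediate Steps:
p = -418 (p = (72 - 94)*19 = -22*19 = -418)
(p - 30469)/(-8891 - 36961) = (-418 - 30469)/(-8891 - 36961) = -30887/(-45852) = -30887*(-1/45852) = 30887/45852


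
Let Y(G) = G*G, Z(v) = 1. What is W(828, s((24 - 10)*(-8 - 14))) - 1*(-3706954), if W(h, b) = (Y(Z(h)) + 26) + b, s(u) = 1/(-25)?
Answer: 92674524/25 ≈ 3.7070e+6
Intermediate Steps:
Y(G) = G**2
s(u) = -1/25
W(h, b) = 27 + b (W(h, b) = (1**2 + 26) + b = (1 + 26) + b = 27 + b)
W(828, s((24 - 10)*(-8 - 14))) - 1*(-3706954) = (27 - 1/25) - 1*(-3706954) = 674/25 + 3706954 = 92674524/25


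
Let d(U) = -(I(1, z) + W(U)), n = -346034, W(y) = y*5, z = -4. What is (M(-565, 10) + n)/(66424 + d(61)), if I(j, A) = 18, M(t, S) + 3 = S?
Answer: -346027/66101 ≈ -5.2348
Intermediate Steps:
W(y) = 5*y
M(t, S) = -3 + S
d(U) = -18 - 5*U (d(U) = -(18 + 5*U) = -18 - 5*U)
(M(-565, 10) + n)/(66424 + d(61)) = ((-3 + 10) - 346034)/(66424 + (-18 - 5*61)) = (7 - 346034)/(66424 + (-18 - 305)) = -346027/(66424 - 323) = -346027/66101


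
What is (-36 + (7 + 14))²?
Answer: 225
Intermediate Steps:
(-36 + (7 + 14))² = (-36 + 21)² = (-15)² = 225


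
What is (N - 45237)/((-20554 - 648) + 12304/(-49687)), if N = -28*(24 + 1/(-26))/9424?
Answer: 137684765493671/64531730633968 ≈ 2.1336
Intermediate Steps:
N = -4361/61256 (N = -28*(24 - 1/26)*(1/9424) = -28*623/26*(1/9424) = -8722/13*1/9424 = -4361/61256 ≈ -0.071193)
(N - 45237)/((-20554 - 648) + 12304/(-49687)) = (-4361/61256 - 45237)/((-20554 - 648) + 12304/(-49687)) = -2771042033/(61256*(-21202 + 12304*(-1/49687))) = -2771042033/(61256*(-21202 - 12304/49687)) = -2771042033/(61256*(-1053476078/49687)) = -2771042033/61256*(-49687/1053476078) = 137684765493671/64531730633968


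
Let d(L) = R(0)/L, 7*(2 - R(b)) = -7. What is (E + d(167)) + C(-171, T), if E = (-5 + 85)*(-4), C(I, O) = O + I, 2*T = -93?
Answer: -179519/334 ≈ -537.48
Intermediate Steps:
T = -93/2 (T = (½)*(-93) = -93/2 ≈ -46.500)
R(b) = 3 (R(b) = 2 - ⅐*(-7) = 2 + 1 = 3)
C(I, O) = I + O
d(L) = 3/L
E = -320 (E = 80*(-4) = -320)
(E + d(167)) + C(-171, T) = (-320 + 3/167) + (-171 - 93/2) = (-320 + 3*(1/167)) - 435/2 = (-320 + 3/167) - 435/2 = -53437/167 - 435/2 = -179519/334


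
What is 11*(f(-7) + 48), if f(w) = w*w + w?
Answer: 990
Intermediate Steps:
f(w) = w + w**2 (f(w) = w**2 + w = w + w**2)
11*(f(-7) + 48) = 11*(-7*(1 - 7) + 48) = 11*(-7*(-6) + 48) = 11*(42 + 48) = 11*90 = 990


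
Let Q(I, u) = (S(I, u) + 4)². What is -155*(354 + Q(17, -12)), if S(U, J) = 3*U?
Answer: -523745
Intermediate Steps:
Q(I, u) = (4 + 3*I)² (Q(I, u) = (3*I + 4)² = (4 + 3*I)²)
-155*(354 + Q(17, -12)) = -155*(354 + (4 + 3*17)²) = -155*(354 + (4 + 51)²) = -155*(354 + 55²) = -155*(354 + 3025) = -155*3379 = -523745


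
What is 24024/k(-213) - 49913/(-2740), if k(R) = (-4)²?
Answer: 4164023/2740 ≈ 1519.7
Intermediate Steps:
k(R) = 16
24024/k(-213) - 49913/(-2740) = 24024/16 - 49913/(-2740) = 24024*(1/16) - 49913*(-1/2740) = 3003/2 + 49913/2740 = 4164023/2740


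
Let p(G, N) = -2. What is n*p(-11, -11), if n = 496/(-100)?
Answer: 248/25 ≈ 9.9200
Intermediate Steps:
n = -124/25 (n = 496*(-1/100) = -124/25 ≈ -4.9600)
n*p(-11, -11) = -124/25*(-2) = 248/25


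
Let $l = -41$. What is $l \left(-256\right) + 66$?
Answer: $10562$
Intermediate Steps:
$l \left(-256\right) + 66 = \left(-41\right) \left(-256\right) + 66 = 10496 + 66 = 10562$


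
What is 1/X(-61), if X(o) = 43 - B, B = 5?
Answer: 1/38 ≈ 0.026316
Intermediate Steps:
X(o) = 38 (X(o) = 43 - 1*5 = 43 - 5 = 38)
1/X(-61) = 1/38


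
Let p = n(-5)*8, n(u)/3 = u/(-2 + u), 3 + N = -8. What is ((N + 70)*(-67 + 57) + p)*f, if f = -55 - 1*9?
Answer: 256640/7 ≈ 36663.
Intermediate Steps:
N = -11 (N = -3 - 8 = -11)
f = -64 (f = -55 - 9 = -64)
n(u) = 3*u/(-2 + u) (n(u) = 3*(u/(-2 + u)) = 3*u/(-2 + u))
p = 120/7 (p = (3*(-5)/(-2 - 5))*8 = (3*(-5)/(-7))*8 = (3*(-5)*(-⅐))*8 = (15/7)*8 = 120/7 ≈ 17.143)
((N + 70)*(-67 + 57) + p)*f = ((-11 + 70)*(-67 + 57) + 120/7)*(-64) = (59*(-10) + 120/7)*(-64) = (-590 + 120/7)*(-64) = -4010/7*(-64) = 256640/7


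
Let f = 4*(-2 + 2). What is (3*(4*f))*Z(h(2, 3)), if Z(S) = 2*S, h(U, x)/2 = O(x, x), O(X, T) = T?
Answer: 0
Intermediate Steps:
h(U, x) = 2*x
f = 0 (f = 4*0 = 0)
(3*(4*f))*Z(h(2, 3)) = (3*(4*0))*(2*(2*3)) = (3*0)*(2*6) = 0*12 = 0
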